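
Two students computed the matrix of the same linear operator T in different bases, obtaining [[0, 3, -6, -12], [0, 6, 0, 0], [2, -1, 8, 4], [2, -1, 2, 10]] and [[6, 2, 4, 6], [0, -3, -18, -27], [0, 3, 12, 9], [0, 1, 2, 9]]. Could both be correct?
Yes.

Two matrices over a field are similar if and only if they have the same invariant factors.

Both A and B have characteristic polynomial (x - 6)^4 and minimal polynomial (x - 6)^2. Computing further, both have invariant factors x - 6, x - 6, (x - 6)^2. Hence A and B are similar.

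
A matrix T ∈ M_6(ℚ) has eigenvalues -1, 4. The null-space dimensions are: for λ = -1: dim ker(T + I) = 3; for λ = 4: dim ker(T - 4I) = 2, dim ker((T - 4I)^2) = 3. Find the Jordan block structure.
Jordan blocks: (-1, 1), (-1, 1), (-1, 1), (4, 2), (4, 1)

λ = -1: successive nullity increments [3] count blocks of size ≥ k; block sizes are [1, 1, 1].
λ = 4: successive nullity increments [2, 1] count blocks of size ≥ k; block sizes are [2, 1].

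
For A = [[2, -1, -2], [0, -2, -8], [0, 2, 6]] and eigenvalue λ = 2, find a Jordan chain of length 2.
We seek v_1 ∈ ker((A - 2I)^2) \ ker(A - 2I), then set v_{i+1} = (A - 2I) v_i.

One such chain is v_1 = [[1, 1, -1]]^T, v_2 = [[1, 4, -2]]^T. Check: (A - 2I) v_2 = [[0, 0, 0]]^T = 0.

v_1 = [[1, 1, -1]]^T, v_2 = [[1, 4, -2]]^T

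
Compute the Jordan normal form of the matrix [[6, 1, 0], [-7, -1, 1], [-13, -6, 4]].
J = [[3, 1, 0], [0, 3, 1], [0, 0, 3]]

The characteristic polynomial is det(xI - A) = (x - 3)^3, so the eigenvalues are 3 (algebraic multiplicity 3).

For λ = 3: rank(A - 3I) = 2, rank((A - 3I)^2) = 1, rank((A - 3I)^3) = 0. The eigenspace has dimension 3 - 2 = 1, so there is 1 Jordan block; the rank sequence gives block sizes [3].

Assembling the blocks gives the Jordan form J above.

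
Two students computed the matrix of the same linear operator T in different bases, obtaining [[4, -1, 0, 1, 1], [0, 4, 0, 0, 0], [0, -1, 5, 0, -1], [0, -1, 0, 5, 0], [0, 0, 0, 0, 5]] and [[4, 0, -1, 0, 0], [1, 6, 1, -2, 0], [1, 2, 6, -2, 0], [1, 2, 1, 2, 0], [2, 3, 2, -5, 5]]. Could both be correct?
Two matrices over a field are similar if and only if they have the same invariant factors.

Both A and B have characteristic polynomial (x - 5)^3(x - 4)^2 and minimal polynomial (x - 5)^2(x - 4). Computing further, both have invariant factors (x - 5)(x - 4), (x - 5)^2(x - 4). Hence A and B are similar.

Yes.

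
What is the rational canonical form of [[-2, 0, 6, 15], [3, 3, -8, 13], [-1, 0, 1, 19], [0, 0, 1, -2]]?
The invariant factors of A (the non-unit diagonal entries of the Smith normal form of xI - A over ℚ[x]) are x - 3, (x - 3)(x + 1)(x + 5), each dividing the next. The characteristic polynomial is their product, (x - 3)^2(x + 1)(x + 5).

The rational canonical form is the block-diagonal matrix of companion matrices C(f_i):
R = [[3, 0, 0, 0], [0, 0, 0, 15], [0, 1, 0, 13], [0, 0, 1, -3]].

R = [[3, 0, 0, 0], [0, 0, 0, 15], [0, 1, 0, 13], [0, 0, 1, -3]]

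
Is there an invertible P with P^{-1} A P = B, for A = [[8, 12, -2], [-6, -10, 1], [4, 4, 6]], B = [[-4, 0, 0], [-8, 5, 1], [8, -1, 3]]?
Two matrices over a field are similar if and only if they have the same invariant factors.

Both A and B have characteristic polynomial (x - 4)^2(x + 4) and minimal polynomial (x - 4)^2(x + 4). Computing further, both have invariant factors (x - 4)^2(x + 4). Hence A and B are similar.

Yes.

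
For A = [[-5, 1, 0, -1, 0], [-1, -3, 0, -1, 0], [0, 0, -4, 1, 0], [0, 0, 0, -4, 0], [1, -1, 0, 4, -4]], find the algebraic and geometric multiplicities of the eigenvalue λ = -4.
The characteristic polynomial is (x + 4)^5, so the factor x + 4 appears with exponent 5: the algebraic multiplicity is 5.

rank(A + 4I) = 2, so the eigenspace has dimension 5 - 2 = 3: the geometric multiplicity is 3.

Since 3 < 5, A is not diagonalizable.

algebraic multiplicity 5, geometric multiplicity 3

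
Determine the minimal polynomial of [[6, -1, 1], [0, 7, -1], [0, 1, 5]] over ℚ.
m_A(x) = (x - 6)^2

The characteristic polynomial factors as (x - 6)^3. The minimal polynomial is ∏(x - λ)^{k_λ} where k_λ is the size of the largest Jordan block at λ.

For λ = 6: rank(A - 6I) = 1, and the largest Jordan block has size 2 (the smallest k with rank((A - 6I)^k) = rank((A - 6I)^(k+1))).

So m_A(x) = (x - 6)^2.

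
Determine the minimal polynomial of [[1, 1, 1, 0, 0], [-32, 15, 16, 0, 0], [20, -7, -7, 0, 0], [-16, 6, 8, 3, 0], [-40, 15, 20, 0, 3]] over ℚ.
The characteristic polynomial factors as (x - 3)^5. The minimal polynomial is ∏(x - λ)^{k_λ} where k_λ is the size of the largest Jordan block at λ.

For λ = 3: rank(A - 3I) = 2, and the largest Jordan block has size 3 (the smallest k with rank((A - 3I)^k) = rank((A - 3I)^(k+1))).

So m_A(x) = (x - 3)^3.

m_A(x) = (x - 3)^3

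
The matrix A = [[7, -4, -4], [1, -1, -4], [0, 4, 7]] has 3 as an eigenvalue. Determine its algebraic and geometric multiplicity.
The characteristic polynomial is (x - 5)^2(x - 3), so the factor x - 3 appears with exponent 1: the algebraic multiplicity is 1.

rank(A - 3I) = 2, so the eigenspace has dimension 3 - 2 = 1: the geometric multiplicity is 1.

algebraic multiplicity 1, geometric multiplicity 1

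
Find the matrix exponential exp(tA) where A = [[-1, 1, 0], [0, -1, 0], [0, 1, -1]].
e^{tA} = [[e^{-t}, t*e^{-t}, 0], [0, e^{-t}, 0], [0, t*e^{-t}, e^{-t}]]

A has Jordan form J = [[-1, 1, 0], [0, -1, 0], [0, 0, -1]] with A = PJP^{-1}, so e^{tA} = P e^{tJ} P^{-1}.

For a Jordan block J_k(λ), e^{tJ_k(λ)} = e^{λt} · (I + tN + t^2 N^2/2! + ... + t^{k-1} N^{k-1}/(k-1)!) where N is the nilpotent superdiagonal part.

Assembling the blocks and conjugating back gives the entries of e^{tA} as shown above.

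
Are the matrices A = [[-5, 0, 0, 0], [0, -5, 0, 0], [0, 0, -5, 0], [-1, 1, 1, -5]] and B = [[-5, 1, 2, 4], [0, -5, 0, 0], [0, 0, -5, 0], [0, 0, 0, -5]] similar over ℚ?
Two matrices over a field are similar if and only if they have the same invariant factors.

Both A and B have characteristic polynomial (x + 5)^4 and minimal polynomial (x + 5)^2. Computing further, both have invariant factors x + 5, x + 5, (x + 5)^2. Hence A and B are similar.

Yes.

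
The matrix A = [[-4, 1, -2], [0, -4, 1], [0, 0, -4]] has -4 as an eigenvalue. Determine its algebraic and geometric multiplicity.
The characteristic polynomial is (x + 4)^3, so the factor x + 4 appears with exponent 3: the algebraic multiplicity is 3.

rank(A + 4I) = 2, so the eigenspace has dimension 3 - 2 = 1: the geometric multiplicity is 1.

Since 1 < 3, A is not diagonalizable.

algebraic multiplicity 3, geometric multiplicity 1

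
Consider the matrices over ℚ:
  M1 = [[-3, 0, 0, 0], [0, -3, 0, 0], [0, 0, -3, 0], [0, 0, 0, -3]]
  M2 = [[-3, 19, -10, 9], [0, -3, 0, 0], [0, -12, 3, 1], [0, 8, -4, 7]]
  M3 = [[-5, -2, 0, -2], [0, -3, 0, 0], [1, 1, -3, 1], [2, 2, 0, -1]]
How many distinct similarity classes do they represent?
Characteristic polynomials: χ_{M1} = (x + 3)^4, χ_{M2} = (x - 5)^2(x + 3)^2, χ_{M3} = (x + 3)^4.

{M1}: invariant factors x + 3, x + 3, x + 3, x + 3.

{M2}: invariant factors (x - 5)^2(x + 3)^2.

{M3}: invariant factors x + 3, x + 3, (x + 3)^2.

Matrices are similar if and only if their invariant-factor lists agree; the partition into similarity classes is {M1}, {M2}, {M3}.

3 classes: {M1}, {M2}, {M3}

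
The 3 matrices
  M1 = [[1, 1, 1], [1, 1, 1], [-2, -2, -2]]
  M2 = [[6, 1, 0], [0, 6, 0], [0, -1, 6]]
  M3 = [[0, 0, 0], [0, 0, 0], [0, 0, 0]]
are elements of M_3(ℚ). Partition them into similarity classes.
3 classes: {M1}, {M2}, {M3}

Characteristic polynomials: χ_{M1} = x^3, χ_{M2} = (x - 6)^3, χ_{M3} = x^3.

{M1}: invariant factors x, x^2.

{M2}: invariant factors x - 6, (x - 6)^2.

{M3}: invariant factors x, x, x.

Matrices are similar if and only if their invariant-factor lists agree; the partition into similarity classes is {M1}, {M2}, {M3}.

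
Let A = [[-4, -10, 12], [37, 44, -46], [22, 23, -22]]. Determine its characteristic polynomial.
χ_A(x) = (x - 6)^3

xI - A = [[x + 4, 10, -12], [-37, x - 44, 46], [-22, -23, x + 22]].

Expanding det(xI - A) along the first row:
det(xI - A) = + (x + 4)·det([[x - 44, 46], [-23, x + 22]]) - (10)·det([[-37, 46], [-22, x + 22]]) + (-12)·det([[-37, x - 44], [-22, -23]]).

Evaluating gives χ_A(x) = x^3 - 18x^2 + 108x - 216 = (x - 6)^3.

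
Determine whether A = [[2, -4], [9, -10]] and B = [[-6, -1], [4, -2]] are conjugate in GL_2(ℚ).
Yes.

Two matrices over a field are similar if and only if they have the same invariant factors.

Both A and B have characteristic polynomial (x + 4)^2 and minimal polynomial (x + 4)^2. Computing further, both have invariant factors (x + 4)^2. Hence A and B are similar.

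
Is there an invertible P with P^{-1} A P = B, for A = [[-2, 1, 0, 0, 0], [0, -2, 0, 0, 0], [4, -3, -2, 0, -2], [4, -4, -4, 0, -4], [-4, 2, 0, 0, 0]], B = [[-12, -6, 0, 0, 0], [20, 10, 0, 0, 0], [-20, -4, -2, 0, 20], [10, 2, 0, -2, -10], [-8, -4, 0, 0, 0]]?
No.

Both have characteristic polynomial x^2(x + 2)^3, but the minimal polynomial of A is x(x + 2)^2 while the minimal polynomial of B is x(x + 2). The minimal polynomial is a similarity invariant, so A and B are not similar.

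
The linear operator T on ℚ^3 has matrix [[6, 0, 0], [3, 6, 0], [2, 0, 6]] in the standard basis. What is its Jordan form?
The characteristic polynomial is det(xI - A) = (x - 6)^3, so the eigenvalues are 6 (algebraic multiplicity 3).

For λ = 6: rank(A - 6I) = 1, rank((A - 6I)^2) = 0. The eigenspace has dimension 3 - 1 = 2, so there are 2 Jordan blocks; the rank sequence gives block sizes [2, 1].

Assembling the blocks gives the Jordan form J above.

J = [[6, 1, 0], [0, 6, 0], [0, 0, 6]]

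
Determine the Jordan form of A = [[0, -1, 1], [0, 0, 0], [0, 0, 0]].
The characteristic polynomial is det(xI - A) = x^3, so the eigenvalues are 0 (algebraic multiplicity 3).

For λ = 0: rank(A) = 1, rank(A^2) = 0. The eigenspace has dimension 3 - 1 = 2, so there are 2 Jordan blocks; the rank sequence gives block sizes [2, 1].

Assembling the blocks gives the Jordan form J above.

J = [[0, 1, 0], [0, 0, 0], [0, 0, 0]]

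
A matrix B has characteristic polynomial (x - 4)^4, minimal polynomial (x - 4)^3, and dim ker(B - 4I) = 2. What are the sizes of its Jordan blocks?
Jordan blocks: (4, 3), (4, 1)

λ = 4: algebraic multiplicity 4 (exponent in χ_B), largest block size 3 (exponent in m_B), 2 blocks (geometric multiplicity). These force block sizes [3, 1].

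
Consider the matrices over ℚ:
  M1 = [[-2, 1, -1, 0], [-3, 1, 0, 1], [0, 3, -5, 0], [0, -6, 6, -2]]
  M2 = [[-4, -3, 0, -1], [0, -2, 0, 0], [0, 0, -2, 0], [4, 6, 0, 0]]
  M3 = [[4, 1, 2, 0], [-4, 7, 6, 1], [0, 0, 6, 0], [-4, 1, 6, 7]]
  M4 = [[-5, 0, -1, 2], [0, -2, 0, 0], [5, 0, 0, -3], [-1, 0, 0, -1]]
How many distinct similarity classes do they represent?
Characteristic polynomials: χ_{M1} = (x + 2)^4, χ_{M2} = (x + 2)^4, χ_{M3} = (x - 6)^4, χ_{M4} = (x + 2)^4.

{M1, M4}: invariant factors x + 2, (x + 2)^3.

{M2}: invariant factors x + 2, x + 2, (x + 2)^2.

{M3}: invariant factors x - 6, (x - 6)^3.

Matrices are similar if and only if their invariant-factor lists agree; the partition into similarity classes is {M1, M4}, {M2}, {M3}.

3 classes: {M1, M4}, {M2}, {M3}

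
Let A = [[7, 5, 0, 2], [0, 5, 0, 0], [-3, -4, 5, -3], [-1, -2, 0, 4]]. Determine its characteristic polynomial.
χ_A(x) = (x - 6)(x - 5)^3

xI - A = [[x - 7, -5, 0, -2], [0, x - 5, 0, 0], [3, 4, x - 5, 3], [1, 2, 0, x - 4]].

Expanding det(xI - A) along the first row:
det(xI - A) = + (x - 7)·det([[x - 5, 0, 0], [4, x - 5, 3], [2, 0, x - 4]]) - (-5)·det([[0, 0, 0], [3, x - 5, 3], [1, 0, x - 4]]) + (0)·det([[0, x - 5, 0], [3, 4, 3], [1, 2, x - 4]]) - (-2)·det([[0, x - 5, 0], [3, 4, x - 5], [1, 2, 0]]).

Evaluating gives χ_A(x) = x^4 - 21x^3 + 165x^2 - 575x + 750 = (x - 6)(x - 5)^3.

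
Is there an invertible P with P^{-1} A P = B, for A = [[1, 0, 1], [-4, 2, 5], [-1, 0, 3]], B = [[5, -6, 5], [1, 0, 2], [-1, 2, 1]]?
Yes.

Two matrices over a field are similar if and only if they have the same invariant factors.

Both A and B have characteristic polynomial (x - 2)^3 and minimal polynomial (x - 2)^3. Computing further, both have invariant factors (x - 2)^3. Hence A and B are similar.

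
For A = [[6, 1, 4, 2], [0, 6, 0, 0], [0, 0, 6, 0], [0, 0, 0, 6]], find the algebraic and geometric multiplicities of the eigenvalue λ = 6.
The characteristic polynomial is (x - 6)^4, so the factor x - 6 appears with exponent 4: the algebraic multiplicity is 4.

rank(A - 6I) = 1, so the eigenspace has dimension 4 - 1 = 3: the geometric multiplicity is 3.

Since 3 < 4, A is not diagonalizable.

algebraic multiplicity 4, geometric multiplicity 3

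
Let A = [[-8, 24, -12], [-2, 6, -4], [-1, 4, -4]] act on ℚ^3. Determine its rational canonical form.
The invariant factors of A (the non-unit diagonal entries of the Smith normal form of xI - A over ℚ[x]) are x + 2, (x + 2)^2, each dividing the next. The characteristic polynomial is their product, (x + 2)^3.

The rational canonical form is the block-diagonal matrix of companion matrices C(f_i):
R = [[-2, 0, 0], [0, 0, -4], [0, 1, -4]].

R = [[-2, 0, 0], [0, 0, -4], [0, 1, -4]]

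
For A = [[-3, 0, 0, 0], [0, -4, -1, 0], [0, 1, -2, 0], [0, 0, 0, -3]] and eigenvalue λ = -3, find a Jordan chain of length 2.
v_1 = [[0, 1, 0, 0]]^T, v_2 = [[0, -1, 1, 0]]^T

We seek v_1 ∈ ker((A + 3I)^2) \ ker(A + 3I), then set v_{i+1} = (A + 3I) v_i.

One such chain is v_1 = [[0, 1, 0, 0]]^T, v_2 = [[0, -1, 1, 0]]^T. Check: (A + 3I) v_2 = [[0, 0, 0, 0]]^T = 0.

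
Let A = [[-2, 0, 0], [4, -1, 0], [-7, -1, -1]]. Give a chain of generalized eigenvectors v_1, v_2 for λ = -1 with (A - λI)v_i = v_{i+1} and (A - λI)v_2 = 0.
We seek v_1 ∈ ker((A + I)^2) \ ker(A + I), then set v_{i+1} = (A + I) v_i.

One such chain is v_1 = [[0, -1, 1]]^T, v_2 = [[0, 0, 1]]^T. Check: (A + I) v_2 = [[0, 0, 0]]^T = 0.

v_1 = [[0, -1, 1]]^T, v_2 = [[0, 0, 1]]^T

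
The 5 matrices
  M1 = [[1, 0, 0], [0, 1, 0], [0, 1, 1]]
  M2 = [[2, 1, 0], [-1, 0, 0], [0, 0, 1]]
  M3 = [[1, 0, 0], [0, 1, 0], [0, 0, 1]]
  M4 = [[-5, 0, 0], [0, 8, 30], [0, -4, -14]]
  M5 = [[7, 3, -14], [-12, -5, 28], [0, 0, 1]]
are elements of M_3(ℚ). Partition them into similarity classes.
Characteristic polynomials: χ_{M1} = (x - 1)^3, χ_{M2} = (x - 1)^3, χ_{M3} = (x - 1)^3, χ_{M4} = (x + 2)(x + 4)(x + 5), χ_{M5} = (x - 1)^3.

{M1, M2, M5}: invariant factors x - 1, (x - 1)^2.

{M3}: invariant factors x - 1, x - 1, x - 1.

{M4}: invariant factors (x + 2)(x + 4)(x + 5).

Matrices are similar if and only if their invariant-factor lists agree; the partition into similarity classes is {M1, M2, M5}, {M3}, {M4}.

3 classes: {M1, M2, M5}, {M3}, {M4}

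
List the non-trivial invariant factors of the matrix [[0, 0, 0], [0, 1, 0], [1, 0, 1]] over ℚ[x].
x - 1, x(x - 1)

The Jordan structure of A has elementary divisors x, (x - 1), (x - 1). Arranging the block sizes at each eigenvalue in decreasing order and taking row products gives the invariant factors.

Invariant factors (smallest first, each dividing the next): x - 1, x(x - 1).

Check: the last factor x(x - 1) is the minimal polynomial, and the product x(x - 1)^2 is the characteristic polynomial.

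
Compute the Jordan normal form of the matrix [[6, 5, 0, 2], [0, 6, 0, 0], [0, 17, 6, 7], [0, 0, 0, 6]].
The characteristic polynomial is det(xI - A) = (x - 6)^4, so the eigenvalues are 6 (algebraic multiplicity 4).

For λ = 6: rank(A - 6I) = 2, rank((A - 6I)^2) = 0. The eigenspace has dimension 4 - 2 = 2, so there are 2 Jordan blocks; the rank sequence gives block sizes [2, 2].

Assembling the blocks gives the Jordan form J above.

J = [[6, 1, 0, 0], [0, 6, 0, 0], [0, 0, 6, 1], [0, 0, 0, 6]]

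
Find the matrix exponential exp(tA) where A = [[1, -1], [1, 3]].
e^{tA} = [[(1 - t)*e^{2*t}, -t*e^{2*t}], [t*e^{2*t}, (t + 1)*e^{2*t}]]

A has Jordan form J = [[2, 1], [0, 2]] with A = PJP^{-1}, so e^{tA} = P e^{tJ} P^{-1}.

For a Jordan block J_k(λ), e^{tJ_k(λ)} = e^{λt} · (I + tN + t^2 N^2/2! + ... + t^{k-1} N^{k-1}/(k-1)!) where N is the nilpotent superdiagonal part.

Assembling the blocks and conjugating back gives the entries of e^{tA} as shown above.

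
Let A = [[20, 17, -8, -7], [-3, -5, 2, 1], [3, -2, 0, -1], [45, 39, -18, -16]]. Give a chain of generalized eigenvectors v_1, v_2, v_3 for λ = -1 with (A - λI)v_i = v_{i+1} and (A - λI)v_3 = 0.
v_1 = [[2, 0, 1, 5]]^T, v_2 = [[-1, 1, 2, -3]]^T, v_3 = [[1, 0, 0, 3]]^T

We seek v_1 ∈ ker((A + I)^3) \ ker((A + I)^2), then set v_{i+1} = (A + I) v_i.

One such chain is v_1 = [[2, 0, 1, 5]]^T, v_2 = [[-1, 1, 2, -3]]^T, v_3 = [[1, 0, 0, 3]]^T. Check: (A + I) v_3 = [[0, 0, 0, 0]]^T = 0.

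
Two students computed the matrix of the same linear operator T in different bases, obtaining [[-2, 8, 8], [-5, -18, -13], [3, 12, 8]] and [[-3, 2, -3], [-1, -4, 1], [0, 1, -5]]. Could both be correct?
Two matrices over a field are similar if and only if they have the same invariant factors.

Both A and B have characteristic polynomial (x + 4)^3 and minimal polynomial (x + 4)^3. Computing further, both have invariant factors (x + 4)^3. Hence A and B are similar.

Yes.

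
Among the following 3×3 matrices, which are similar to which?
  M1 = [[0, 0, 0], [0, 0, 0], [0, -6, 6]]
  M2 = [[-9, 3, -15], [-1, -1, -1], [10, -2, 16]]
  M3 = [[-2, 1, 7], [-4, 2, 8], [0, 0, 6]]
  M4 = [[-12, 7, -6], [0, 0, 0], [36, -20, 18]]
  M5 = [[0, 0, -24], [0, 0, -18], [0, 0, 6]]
2 classes: {M1, M5}, {M2, M3, M4}

Characteristic polynomials: χ_{M1} = x^2(x - 6), χ_{M2} = x^2(x - 6), χ_{M3} = x^2(x - 6), χ_{M4} = x^2(x - 6), χ_{M5} = x^2(x - 6).

{M1, M5}: invariant factors x, x(x - 6).

{M2, M3, M4}: invariant factors x^2(x - 6).

Matrices are similar if and only if their invariant-factor lists agree; the partition into similarity classes is {M1, M5}, {M2, M3, M4}.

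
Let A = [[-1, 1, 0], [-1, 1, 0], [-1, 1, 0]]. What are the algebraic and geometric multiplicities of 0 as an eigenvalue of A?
algebraic multiplicity 3, geometric multiplicity 2

The characteristic polynomial is x^3, so the factor x appears with exponent 3: the algebraic multiplicity is 3.

rank(A) = 1, so the eigenspace has dimension 3 - 1 = 2: the geometric multiplicity is 2.

Since 2 < 3, A is not diagonalizable.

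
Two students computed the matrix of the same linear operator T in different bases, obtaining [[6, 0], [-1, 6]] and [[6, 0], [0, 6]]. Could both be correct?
No.

Both have characteristic polynomial (x - 6)^2, but the minimal polynomial of A is (x - 6)^2 while the minimal polynomial of B is x - 6. The minimal polynomial is a similarity invariant, so A and B are not similar.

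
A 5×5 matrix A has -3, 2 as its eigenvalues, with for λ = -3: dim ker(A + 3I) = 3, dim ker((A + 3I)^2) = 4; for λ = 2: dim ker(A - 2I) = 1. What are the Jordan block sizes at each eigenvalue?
λ = -3: successive nullity increments [3, 1] count blocks of size ≥ k; block sizes are [2, 1, 1].
λ = 2: successive nullity increments [1] count blocks of size ≥ k; block sizes are [1].

Jordan blocks: (-3, 2), (-3, 1), (-3, 1), (2, 1)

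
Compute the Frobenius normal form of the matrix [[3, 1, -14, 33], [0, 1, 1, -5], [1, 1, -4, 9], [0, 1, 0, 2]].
R = [[0, 0, 0, -4], [1, 0, 0, 4], [0, 1, 0, -5], [0, 0, 1, 2]]

The invariant factors of A (the non-unit diagonal entries of the Smith normal form of xI - A over ℚ[x]) are (x^2 - x + 2)^2, each dividing the next. The characteristic polynomial is their product, (x^2 - x + 2)^2.

The rational canonical form is the block-diagonal matrix of companion matrices C(f_i):
R = [[0, 0, 0, -4], [1, 0, 0, 4], [0, 1, 0, -5], [0, 0, 1, 2]].

Note the characteristic polynomial does not split into linear factors over ℚ, so A has no Jordan form over ℚ; the rational canonical form exists over any field.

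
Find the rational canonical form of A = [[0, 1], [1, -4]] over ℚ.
The invariant factors of A (the non-unit diagonal entries of the Smith normal form of xI - A over ℚ[x]) are x^2 + 4x - 1, each dividing the next. The characteristic polynomial is their product, x^2 + 4x - 1.

The rational canonical form is the block-diagonal matrix of companion matrices C(f_i):
R = [[0, 1], [1, -4]].

Note the characteristic polynomial does not split into linear factors over ℚ, so A has no Jordan form over ℚ; the rational canonical form exists over any field.

R = [[0, 1], [1, -4]]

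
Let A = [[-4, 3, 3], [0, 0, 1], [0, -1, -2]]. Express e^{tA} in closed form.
A has Jordan form J = [[-4, 0, 0], [0, -1, 1], [0, 0, -1]] with A = PJP^{-1}, so e^{tA} = P e^{tJ} P^{-1}.

For a Jordan block J_k(λ), e^{tJ_k(λ)} = e^{λt} · (I + tN + t^2 N^2/2! + ... + t^{k-1} N^{k-1}/(k-1)!) where N is the nilpotent superdiagonal part.

Assembling the blocks and conjugating back gives the entries of e^{tA} as shown above.

e^{tA} = [[e^{-4*t}, (e^{3*t} - 1)*e^{-4*t}, (e^{3*t} - 1)*e^{-4*t}], [0, (t + 1)*e^{-t}, t*e^{-t}], [0, -t*e^{-t}, (1 - t)*e^{-t}]]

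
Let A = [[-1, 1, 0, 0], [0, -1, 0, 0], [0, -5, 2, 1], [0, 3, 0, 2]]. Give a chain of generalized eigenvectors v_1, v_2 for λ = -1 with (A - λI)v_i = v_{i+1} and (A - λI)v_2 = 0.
v_1 = [[1, 1, 2, -1]]^T, v_2 = [[1, 0, 0, 0]]^T

We seek v_1 ∈ ker((A + I)^2) \ ker(A + I), then set v_{i+1} = (A + I) v_i.

One such chain is v_1 = [[1, 1, 2, -1]]^T, v_2 = [[1, 0, 0, 0]]^T. Check: (A + I) v_2 = [[0, 0, 0, 0]]^T = 0.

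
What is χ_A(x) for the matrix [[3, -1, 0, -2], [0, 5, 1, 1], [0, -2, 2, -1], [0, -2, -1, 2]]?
xI - A = [[x - 3, 1, 0, 2], [0, x - 5, -1, -1], [0, 2, x - 2, 1], [0, 2, 1, x - 2]].

Expanding det(xI - A) along the first row:
det(xI - A) = + (x - 3)·det([[x - 5, -1, -1], [2, x - 2, 1], [2, 1, x - 2]]) - (1)·det([[0, -1, -1], [0, x - 2, 1], [0, 1, x - 2]]) + (0)·det([[0, x - 5, -1], [0, 2, 1], [0, 2, x - 2]]) - (2)·det([[0, x - 5, -1], [0, 2, x - 2], [0, 2, 1]]).

Evaluating gives χ_A(x) = x^4 - 12x^3 + 54x^2 - 108x + 81 = (x - 3)^4.

χ_A(x) = (x - 3)^4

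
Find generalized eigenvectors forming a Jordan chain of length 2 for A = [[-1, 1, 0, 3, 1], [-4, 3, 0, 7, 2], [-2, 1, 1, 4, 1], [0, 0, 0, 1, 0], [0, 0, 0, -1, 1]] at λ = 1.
v_1 = [[0, 1, 0, 0, 0]]^T, v_2 = [[1, 2, 1, 0, 0]]^T

We seek v_1 ∈ ker((A - I)^2) \ ker(A - I), then set v_{i+1} = (A - I) v_i.

One such chain is v_1 = [[0, 1, 0, 0, 0]]^T, v_2 = [[1, 2, 1, 0, 0]]^T. Check: (A - I) v_2 = [[0, 0, 0, 0, 0]]^T = 0.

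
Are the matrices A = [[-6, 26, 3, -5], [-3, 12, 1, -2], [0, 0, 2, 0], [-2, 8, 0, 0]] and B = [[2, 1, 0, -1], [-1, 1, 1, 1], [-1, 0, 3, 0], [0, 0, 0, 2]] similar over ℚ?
Two matrices over a field are similar if and only if they have the same invariant factors.

Both A and B have characteristic polynomial (x - 2)^4 and minimal polynomial (x - 2)^3. Computing further, both have invariant factors x - 2, (x - 2)^3. Hence A and B are similar.

Yes.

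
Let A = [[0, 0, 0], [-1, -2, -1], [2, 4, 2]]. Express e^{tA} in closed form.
A has Jordan form J = [[0, 1, 0], [0, 0, 0], [0, 0, 0]] with A = PJP^{-1}, so e^{tA} = P e^{tJ} P^{-1}.

For a Jordan block J_k(λ), e^{tJ_k(λ)} = e^{λt} · (I + tN + t^2 N^2/2! + ... + t^{k-1} N^{k-1}/(k-1)!) where N is the nilpotent superdiagonal part.

Assembling the blocks and conjugating back gives the entries of e^{tA} as shown above.

e^{tA} = [[1, 0, 0], [-t, 1 - 2*t, -t], [2*t, 4*t, 2*t + 1]]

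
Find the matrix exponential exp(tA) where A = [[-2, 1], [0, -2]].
e^{tA} = [[e^{-2*t}, t*e^{-2*t}], [0, e^{-2*t}]]

A has Jordan form J = [[-2, 1], [0, -2]] with A = PJP^{-1}, so e^{tA} = P e^{tJ} P^{-1}.

For a Jordan block J_k(λ), e^{tJ_k(λ)} = e^{λt} · (I + tN + t^2 N^2/2! + ... + t^{k-1} N^{k-1}/(k-1)!) where N is the nilpotent superdiagonal part.

Assembling the blocks and conjugating back gives the entries of e^{tA} as shown above.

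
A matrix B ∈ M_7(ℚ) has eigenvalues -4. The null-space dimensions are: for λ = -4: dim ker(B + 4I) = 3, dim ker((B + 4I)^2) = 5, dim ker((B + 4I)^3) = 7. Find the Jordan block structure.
λ = -4: successive nullity increments [3, 2, 2] count blocks of size ≥ k; block sizes are [3, 3, 1].

Jordan blocks: (-4, 3), (-4, 3), (-4, 1)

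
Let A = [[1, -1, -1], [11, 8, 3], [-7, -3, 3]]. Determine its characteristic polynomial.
χ_A(x) = (x - 4)^3

xI - A = [[x - 1, 1, 1], [-11, x - 8, -3], [7, 3, x - 3]].

Expanding det(xI - A) along the first row:
det(xI - A) = + (x - 1)·det([[x - 8, -3], [3, x - 3]]) - (1)·det([[-11, -3], [7, x - 3]]) + (1)·det([[-11, x - 8], [7, 3]]).

Evaluating gives χ_A(x) = x^3 - 12x^2 + 48x - 64 = (x - 4)^3.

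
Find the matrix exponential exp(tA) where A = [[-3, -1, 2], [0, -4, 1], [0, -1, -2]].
A has Jordan form J = [[-3, 1, 0], [0, -3, 1], [0, 0, -3]] with A = PJP^{-1}, so e^{tA} = P e^{tJ} P^{-1}.

For a Jordan block J_k(λ), e^{tJ_k(λ)} = e^{λt} · (I + tN + t^2 N^2/2! + ... + t^{k-1} N^{k-1}/(k-1)!) where N is the nilpotent superdiagonal part.

Assembling the blocks and conjugating back gives the entries of e^{tA} as shown above.

e^{tA} = [[e^{-3*t}, t*(-t - 2)*e^{-3*t}/2, t*(t + 4)*e^{-3*t}/2], [0, (1 - t)*e^{-3*t}, t*e^{-3*t}], [0, -t*e^{-3*t}, (t + 1)*e^{-3*t}]]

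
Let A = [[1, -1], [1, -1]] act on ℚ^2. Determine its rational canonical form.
R = [[0, 0], [1, 0]]

The invariant factors of A (the non-unit diagonal entries of the Smith normal form of xI - A over ℚ[x]) are x^2, each dividing the next. The characteristic polynomial is their product, x^2.

The rational canonical form is the block-diagonal matrix of companion matrices C(f_i):
R = [[0, 0], [1, 0]].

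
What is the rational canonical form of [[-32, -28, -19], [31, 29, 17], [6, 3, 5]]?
The invariant factors of A (the non-unit diagonal entries of the Smith normal form of xI - A over ℚ[x]) are (x - 5)(x^2 + 3x + 3), each dividing the next. The characteristic polynomial is their product, (x - 5)(x^2 + 3x + 3).

The rational canonical form is the block-diagonal matrix of companion matrices C(f_i):
R = [[0, 0, 15], [1, 0, 12], [0, 1, 2]].

Note the characteristic polynomial does not split into linear factors over ℚ, so A has no Jordan form over ℚ; the rational canonical form exists over any field.

R = [[0, 0, 15], [1, 0, 12], [0, 1, 2]]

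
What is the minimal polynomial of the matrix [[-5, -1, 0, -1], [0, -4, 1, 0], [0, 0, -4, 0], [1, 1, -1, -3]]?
m_A(x) = (x + 4)^2

The characteristic polynomial factors as (x + 4)^4. The minimal polynomial is ∏(x - λ)^{k_λ} where k_λ is the size of the largest Jordan block at λ.

For λ = -4: rank(A + 4I) = 2, and the largest Jordan block has size 2 (the smallest k with rank((A + 4I)^k) = rank((A + 4I)^(k+1))).

So m_A(x) = (x + 4)^2.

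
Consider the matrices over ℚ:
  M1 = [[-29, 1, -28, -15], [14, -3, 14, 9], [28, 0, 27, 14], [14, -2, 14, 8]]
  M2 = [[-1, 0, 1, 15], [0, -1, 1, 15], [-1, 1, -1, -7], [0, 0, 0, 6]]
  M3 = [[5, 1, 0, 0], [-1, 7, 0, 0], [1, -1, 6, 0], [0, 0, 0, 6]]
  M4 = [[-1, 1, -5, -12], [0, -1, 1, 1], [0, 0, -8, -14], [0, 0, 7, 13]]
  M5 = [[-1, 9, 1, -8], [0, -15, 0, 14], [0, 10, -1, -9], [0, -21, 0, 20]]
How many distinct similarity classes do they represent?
3 classes: {M1}, {M2, M4, M5}, {M3}

Characteristic polynomials: χ_{M1} = (x - 6)(x + 1)^3, χ_{M2} = (x - 6)(x + 1)^3, χ_{M3} = (x - 6)^4, χ_{M4} = (x - 6)(x + 1)^3, χ_{M5} = (x - 6)(x + 1)^3.

{M1}: invariant factors x + 1, (x - 6)(x + 1)^2.

{M2, M4, M5}: invariant factors (x - 6)(x + 1)^3.

{M3}: invariant factors x - 6, x - 6, (x - 6)^2.

Matrices are similar if and only if their invariant-factor lists agree; the partition into similarity classes is {M1}, {M2, M4, M5}, {M3}.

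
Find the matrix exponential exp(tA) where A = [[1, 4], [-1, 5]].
A has Jordan form J = [[3, 1], [0, 3]] with A = PJP^{-1}, so e^{tA} = P e^{tJ} P^{-1}.

For a Jordan block J_k(λ), e^{tJ_k(λ)} = e^{λt} · (I + tN + t^2 N^2/2! + ... + t^{k-1} N^{k-1}/(k-1)!) where N is the nilpotent superdiagonal part.

Assembling the blocks and conjugating back gives the entries of e^{tA} as shown above.

e^{tA} = [[(1 - 2*t)*e^{3*t}, 4*t*e^{3*t}], [-t*e^{3*t}, (2*t + 1)*e^{3*t}]]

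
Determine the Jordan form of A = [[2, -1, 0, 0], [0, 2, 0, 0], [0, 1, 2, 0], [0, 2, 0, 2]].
The characteristic polynomial is det(xI - A) = (x - 2)^4, so the eigenvalues are 2 (algebraic multiplicity 4).

For λ = 2: rank(A - 2I) = 1, rank((A - 2I)^2) = 0. The eigenspace has dimension 4 - 1 = 3, so there are 3 Jordan blocks; the rank sequence gives block sizes [2, 1, 1].

Assembling the blocks gives the Jordan form J above.

J = [[2, 1, 0, 0], [0, 2, 0, 0], [0, 0, 2, 0], [0, 0, 0, 2]]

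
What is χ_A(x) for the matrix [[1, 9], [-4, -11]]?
χ_A(x) = (x + 5)^2

xI - A = [[x - 1, -9], [4, x + 11]].

Expanding det(xI - A) along the first row:
det(xI - A) = + (x - 1)·det([[x + 11]]) - (-9)·det([[4]]).

Evaluating gives χ_A(x) = x^2 + 10x + 25 = (x + 5)^2.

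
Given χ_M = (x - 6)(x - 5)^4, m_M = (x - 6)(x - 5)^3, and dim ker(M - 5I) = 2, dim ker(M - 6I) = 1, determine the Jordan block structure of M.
Jordan blocks: (5, 3), (5, 1), (6, 1)

λ = 5: algebraic multiplicity 4 (exponent in χ_M), largest block size 3 (exponent in m_M), 2 blocks (geometric multiplicity). These force block sizes [3, 1].
λ = 6: algebraic multiplicity 1 (exponent in χ_M), largest block size 1 (exponent in m_M), 1 block (geometric multiplicity). This forces block sizes [1].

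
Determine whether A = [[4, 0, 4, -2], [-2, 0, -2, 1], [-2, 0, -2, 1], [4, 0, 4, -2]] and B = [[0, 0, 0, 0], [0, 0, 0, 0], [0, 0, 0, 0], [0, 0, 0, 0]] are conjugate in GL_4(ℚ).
No.

Both have characteristic polynomial x^4, but the minimal polynomial of A is x^2 while the minimal polynomial of B is x. The minimal polynomial is a similarity invariant, so A and B are not similar.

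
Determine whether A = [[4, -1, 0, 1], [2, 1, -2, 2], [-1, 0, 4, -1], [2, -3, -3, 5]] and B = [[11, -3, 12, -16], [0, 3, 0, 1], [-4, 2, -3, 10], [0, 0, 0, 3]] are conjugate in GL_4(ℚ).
Two matrices over a field are similar if and only if they have the same invariant factors.

Both A and B have characteristic polynomial (x - 5)(x - 3)^3 and minimal polynomial (x - 5)(x - 3)^3. Computing further, both have invariant factors (x - 5)(x - 3)^3. Hence A and B are similar.

Yes.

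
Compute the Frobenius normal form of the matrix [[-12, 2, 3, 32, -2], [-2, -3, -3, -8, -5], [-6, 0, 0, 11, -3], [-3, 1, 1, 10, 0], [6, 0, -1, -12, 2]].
The invariant factors of A (the non-unit diagonal entries of the Smith normal form of xI - A over ℚ[x]) are x(x + 3)(x^3 - 2), each dividing the next. The characteristic polynomial is their product, x(x + 3)(x^3 - 2).

The rational canonical form is the block-diagonal matrix of companion matrices C(f_i):
R = [[0, 0, 0, 0, 0], [1, 0, 0, 0, 6], [0, 1, 0, 0, 2], [0, 0, 1, 0, 0], [0, 0, 0, 1, -3]].

Note the characteristic polynomial does not split into linear factors over ℚ, so A has no Jordan form over ℚ; the rational canonical form exists over any field.

R = [[0, 0, 0, 0, 0], [1, 0, 0, 0, 6], [0, 1, 0, 0, 2], [0, 0, 1, 0, 0], [0, 0, 0, 1, -3]]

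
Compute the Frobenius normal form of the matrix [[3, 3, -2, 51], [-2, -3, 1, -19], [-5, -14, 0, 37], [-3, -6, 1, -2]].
The invariant factors of A (the non-unit diagonal entries of the Smith normal form of xI - A over ℚ[x]) are (x + 2)(x^3 + 3x + 2), each dividing the next. The characteristic polynomial is their product, (x + 2)(x^3 + 3x + 2).

The rational canonical form is the block-diagonal matrix of companion matrices C(f_i):
R = [[0, 0, 0, -4], [1, 0, 0, -8], [0, 1, 0, -3], [0, 0, 1, -2]].

Note the characteristic polynomial does not split into linear factors over ℚ, so A has no Jordan form over ℚ; the rational canonical form exists over any field.

R = [[0, 0, 0, -4], [1, 0, 0, -8], [0, 1, 0, -3], [0, 0, 1, -2]]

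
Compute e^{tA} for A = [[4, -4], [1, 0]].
A has Jordan form J = [[2, 1], [0, 2]] with A = PJP^{-1}, so e^{tA} = P e^{tJ} P^{-1}.

For a Jordan block J_k(λ), e^{tJ_k(λ)} = e^{λt} · (I + tN + t^2 N^2/2! + ... + t^{k-1} N^{k-1}/(k-1)!) where N is the nilpotent superdiagonal part.

Assembling the blocks and conjugating back gives the entries of e^{tA} as shown above.

e^{tA} = [[(2*t + 1)*e^{2*t}, -4*t*e^{2*t}], [t*e^{2*t}, (1 - 2*t)*e^{2*t}]]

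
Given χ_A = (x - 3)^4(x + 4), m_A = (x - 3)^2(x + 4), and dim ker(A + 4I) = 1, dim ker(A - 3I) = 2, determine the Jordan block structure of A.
λ = -4: algebraic multiplicity 1 (exponent in χ_A), largest block size 1 (exponent in m_A), 1 block (geometric multiplicity). This forces block sizes [1].
λ = 3: algebraic multiplicity 4 (exponent in χ_A), largest block size 2 (exponent in m_A), 2 blocks (geometric multiplicity). These force block sizes [2, 2].

Jordan blocks: (-4, 1), (3, 2), (3, 2)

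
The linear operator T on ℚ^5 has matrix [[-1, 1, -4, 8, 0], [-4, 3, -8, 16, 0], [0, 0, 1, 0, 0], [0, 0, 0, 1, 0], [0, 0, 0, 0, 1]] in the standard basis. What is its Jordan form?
The characteristic polynomial is det(xI - A) = (x - 1)^5, so the eigenvalues are 1 (algebraic multiplicity 5).

For λ = 1: rank(A - I) = 1, rank((A - I)^2) = 0. The eigenspace has dimension 5 - 1 = 4, so there are 4 Jordan blocks; the rank sequence gives block sizes [2, 1, 1, 1].

Assembling the blocks gives the Jordan form J above.

J = [[1, 1, 0, 0, 0], [0, 1, 0, 0, 0], [0, 0, 1, 0, 0], [0, 0, 0, 1, 0], [0, 0, 0, 0, 1]]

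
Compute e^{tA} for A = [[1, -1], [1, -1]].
A has Jordan form J = [[0, 1], [0, 0]] with A = PJP^{-1}, so e^{tA} = P e^{tJ} P^{-1}.

For a Jordan block J_k(λ), e^{tJ_k(λ)} = e^{λt} · (I + tN + t^2 N^2/2! + ... + t^{k-1} N^{k-1}/(k-1)!) where N is the nilpotent superdiagonal part.

Assembling the blocks and conjugating back gives the entries of e^{tA} as shown above.

e^{tA} = [[t + 1, -t], [t, 1 - t]]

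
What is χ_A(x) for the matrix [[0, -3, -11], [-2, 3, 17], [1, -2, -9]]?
χ_A(x) = (x + 2)^3

xI - A = [[x, 3, 11], [2, x - 3, -17], [-1, 2, x + 9]].

Expanding det(xI - A) along the first row:
det(xI - A) = + (x)·det([[x - 3, -17], [2, x + 9]]) - (3)·det([[2, -17], [-1, x + 9]]) + (11)·det([[2, x - 3], [-1, 2]]).

Evaluating gives χ_A(x) = x^3 + 6x^2 + 12x + 8 = (x + 2)^3.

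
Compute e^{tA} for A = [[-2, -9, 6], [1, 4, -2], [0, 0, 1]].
e^{tA} = [[(1 - 3*t)*e^{t}, -9*t*e^{t}, 6*t*e^{t}], [t*e^{t}, (3*t + 1)*e^{t}, -2*t*e^{t}], [0, 0, e^{t}]]

A has Jordan form J = [[1, 1, 0], [0, 1, 0], [0, 0, 1]] with A = PJP^{-1}, so e^{tA} = P e^{tJ} P^{-1}.

For a Jordan block J_k(λ), e^{tJ_k(λ)} = e^{λt} · (I + tN + t^2 N^2/2! + ... + t^{k-1} N^{k-1}/(k-1)!) where N is the nilpotent superdiagonal part.

Assembling the blocks and conjugating back gives the entries of e^{tA} as shown above.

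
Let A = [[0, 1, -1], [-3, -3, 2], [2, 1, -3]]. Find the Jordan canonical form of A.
J = [[-2, 1, 0], [0, -2, 1], [0, 0, -2]]

The characteristic polynomial is det(xI - A) = (x + 2)^3, so the eigenvalues are -2 (algebraic multiplicity 3).

For λ = -2: rank(A + 2I) = 2, rank((A + 2I)^2) = 1, rank((A + 2I)^3) = 0. The eigenspace has dimension 3 - 2 = 1, so there is 1 Jordan block; the rank sequence gives block sizes [3].

Assembling the blocks gives the Jordan form J above.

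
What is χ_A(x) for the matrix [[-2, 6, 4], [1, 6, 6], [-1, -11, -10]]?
χ_A(x) = (x + 2)^3

xI - A = [[x + 2, -6, -4], [-1, x - 6, -6], [1, 11, x + 10]].

Expanding det(xI - A) along the first row:
det(xI - A) = + (x + 2)·det([[x - 6, -6], [11, x + 10]]) - (-6)·det([[-1, -6], [1, x + 10]]) + (-4)·det([[-1, x - 6], [1, 11]]).

Evaluating gives χ_A(x) = x^3 + 6x^2 + 12x + 8 = (x + 2)^3.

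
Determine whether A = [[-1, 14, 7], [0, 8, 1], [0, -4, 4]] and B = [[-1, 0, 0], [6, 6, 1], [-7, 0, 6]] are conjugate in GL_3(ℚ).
Yes.

Two matrices over a field are similar if and only if they have the same invariant factors.

Both A and B have characteristic polynomial (x - 6)^2(x + 1) and minimal polynomial (x - 6)^2(x + 1). Computing further, both have invariant factors (x - 6)^2(x + 1). Hence A and B are similar.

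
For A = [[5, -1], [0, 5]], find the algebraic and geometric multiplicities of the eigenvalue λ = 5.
The characteristic polynomial is (x - 5)^2, so the factor x - 5 appears with exponent 2: the algebraic multiplicity is 2.

rank(A - 5I) = 1, so the eigenspace has dimension 2 - 1 = 1: the geometric multiplicity is 1.

Since 1 < 2, A is not diagonalizable.

algebraic multiplicity 2, geometric multiplicity 1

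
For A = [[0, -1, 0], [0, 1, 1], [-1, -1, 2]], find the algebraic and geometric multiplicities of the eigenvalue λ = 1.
The characteristic polynomial is (x - 1)^3, so the factor x - 1 appears with exponent 3: the algebraic multiplicity is 3.

rank(A - I) = 2, so the eigenspace has dimension 3 - 2 = 1: the geometric multiplicity is 1.

Since 1 < 3, A is not diagonalizable.

algebraic multiplicity 3, geometric multiplicity 1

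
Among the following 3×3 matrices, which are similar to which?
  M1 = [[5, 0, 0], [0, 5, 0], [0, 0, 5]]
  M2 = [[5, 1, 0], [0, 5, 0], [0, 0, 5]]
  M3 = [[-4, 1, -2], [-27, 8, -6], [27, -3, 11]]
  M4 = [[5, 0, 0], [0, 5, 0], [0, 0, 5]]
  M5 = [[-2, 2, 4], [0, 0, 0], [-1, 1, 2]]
3 classes: {M1, M4}, {M2, M3}, {M5}

Characteristic polynomials: χ_{M1} = (x - 5)^3, χ_{M2} = (x - 5)^3, χ_{M3} = (x - 5)^3, χ_{M4} = (x - 5)^3, χ_{M5} = x^3.

{M1, M4}: invariant factors x - 5, x - 5, x - 5.

{M2, M3}: invariant factors x - 5, (x - 5)^2.

{M5}: invariant factors x, x^2.

Matrices are similar if and only if their invariant-factor lists agree; the partition into similarity classes is {M1, M4}, {M2, M3}, {M5}.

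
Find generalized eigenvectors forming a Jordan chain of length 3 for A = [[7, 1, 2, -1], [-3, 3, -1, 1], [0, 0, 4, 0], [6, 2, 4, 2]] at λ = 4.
v_1 = [[0, 0, 1, 2]]^T, v_2 = [[0, 1, 0, 0]]^T, v_3 = [[1, -1, 0, 2]]^T

We seek v_1 ∈ ker((A - 4I)^3) \ ker((A - 4I)^2), then set v_{i+1} = (A - 4I) v_i.

One such chain is v_1 = [[0, 0, 1, 2]]^T, v_2 = [[0, 1, 0, 0]]^T, v_3 = [[1, -1, 0, 2]]^T. Check: (A - 4I) v_3 = [[0, 0, 0, 0]]^T = 0.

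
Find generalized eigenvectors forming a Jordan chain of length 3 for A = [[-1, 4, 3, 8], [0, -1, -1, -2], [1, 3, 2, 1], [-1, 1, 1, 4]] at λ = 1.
We seek v_1 ∈ ker((A - I)^3) \ ker((A - I)^2), then set v_{i+1} = (A - I) v_i.

One such chain is v_1 = [[1, -1, 3, 0]]^T, v_2 = [[3, -1, 1, 1]]^T, v_3 = [[1, -1, 2, 0]]^T. Check: (A - I) v_3 = [[0, 0, 0, 0]]^T = 0.

v_1 = [[1, -1, 3, 0]]^T, v_2 = [[3, -1, 1, 1]]^T, v_3 = [[1, -1, 2, 0]]^T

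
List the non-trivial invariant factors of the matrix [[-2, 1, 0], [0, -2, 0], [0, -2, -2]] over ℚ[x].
x + 2, (x + 2)^2

The Jordan structure of A has elementary divisors (x + 2)^2, (x + 2). Arranging the block sizes at each eigenvalue in decreasing order and taking row products gives the invariant factors.

Invariant factors (smallest first, each dividing the next): x + 2, (x + 2)^2.

Check: the last factor (x + 2)^2 is the minimal polynomial, and the product (x + 2)^3 is the characteristic polynomial.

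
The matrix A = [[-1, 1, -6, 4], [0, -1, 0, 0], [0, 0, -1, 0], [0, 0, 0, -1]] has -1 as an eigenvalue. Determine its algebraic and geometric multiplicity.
The characteristic polynomial is (x + 1)^4, so the factor x + 1 appears with exponent 4: the algebraic multiplicity is 4.

rank(A + I) = 1, so the eigenspace has dimension 4 - 1 = 3: the geometric multiplicity is 3.

Since 3 < 4, A is not diagonalizable.

algebraic multiplicity 4, geometric multiplicity 3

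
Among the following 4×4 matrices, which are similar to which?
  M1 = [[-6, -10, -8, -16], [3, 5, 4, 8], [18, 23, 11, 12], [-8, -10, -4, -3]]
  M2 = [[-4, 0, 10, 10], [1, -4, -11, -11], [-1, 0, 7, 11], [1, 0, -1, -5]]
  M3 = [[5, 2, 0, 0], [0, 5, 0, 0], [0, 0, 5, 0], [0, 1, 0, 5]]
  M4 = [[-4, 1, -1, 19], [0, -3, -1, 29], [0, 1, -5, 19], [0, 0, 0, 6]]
3 classes: {M1}, {M2, M4}, {M3}

Characteristic polynomials: χ_{M1} = x(x - 5)(x - 1)^2, χ_{M2} = (x - 6)(x + 4)^3, χ_{M3} = (x - 5)^4, χ_{M4} = (x - 6)(x + 4)^3.

{M1}: invariant factors x(x - 5)(x - 1)^2.

{M2, M4}: invariant factors x + 4, (x - 6)(x + 4)^2.

{M3}: invariant factors x - 5, x - 5, (x - 5)^2.

Matrices are similar if and only if their invariant-factor lists agree; the partition into similarity classes is {M1}, {M2, M4}, {M3}.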